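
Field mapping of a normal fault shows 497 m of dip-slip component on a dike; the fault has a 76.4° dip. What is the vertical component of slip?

throw = dip-slip × sin(dip) = 497 m × sin(76.4°) = 483 m

483 m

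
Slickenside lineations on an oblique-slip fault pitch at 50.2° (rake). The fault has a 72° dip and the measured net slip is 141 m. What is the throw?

103 m

dip-slip = net slip × sin(rake) = 141 m × sin(50.2°) = 108.3 m
throw = dip-slip × sin(dip) = 108.3 × sin(72°) = 103 m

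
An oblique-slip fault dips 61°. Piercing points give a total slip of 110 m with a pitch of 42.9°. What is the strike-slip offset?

80.6 m

strike-slip = net slip × cos(rake) = 110 m × cos(42.9°) = 80.6 m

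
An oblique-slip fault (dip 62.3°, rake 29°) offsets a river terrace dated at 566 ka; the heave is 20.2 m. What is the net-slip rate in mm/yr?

dip-slip = heave / cos(dip) = 20.2 / cos(62.3°) = 43.46 m
net slip = dip-slip / sin(rake) = 43.46 / sin(29°) = 89.63 m
rate = 89.63 m / 566 ka = 0.000158 m/yr = 0.158 mm/yr

0.158 mm/yr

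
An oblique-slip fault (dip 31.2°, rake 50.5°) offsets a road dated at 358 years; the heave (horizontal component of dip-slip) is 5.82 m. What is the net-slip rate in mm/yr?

24.6 mm/yr

dip-slip = heave / cos(dip) = 5.82 / cos(31.2°) = 6.804 m
net slip = dip-slip / sin(rake) = 6.804 / sin(50.5°) = 8.818 m
rate = 8.818 m / 358 years = 0.0246 m/yr = 24.6 mm/yr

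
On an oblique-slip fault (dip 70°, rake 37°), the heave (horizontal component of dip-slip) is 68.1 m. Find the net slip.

dip-slip = heave / cos(dip) = 68.1 / cos(70°) = 199.1 m
net slip = dip-slip / sin(rake) = 199.1 / sin(37°) = 331 m

331 m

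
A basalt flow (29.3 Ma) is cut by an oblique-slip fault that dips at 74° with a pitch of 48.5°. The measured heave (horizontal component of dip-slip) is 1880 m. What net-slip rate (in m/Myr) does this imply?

311 m/Myr

dip-slip = heave / cos(dip) = 1880 / cos(74°) = 6821 m
net slip = dip-slip / sin(rake) = 6821 / sin(48.5°) = 9107 m
rate = 9107 m / 29.3 Ma = 0.000311 m/yr = 311 m/Myr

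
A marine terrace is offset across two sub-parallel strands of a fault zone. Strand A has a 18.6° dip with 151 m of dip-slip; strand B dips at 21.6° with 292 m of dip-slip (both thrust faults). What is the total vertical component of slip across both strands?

throw_A = 151 × sin(18.6°) = 48.16 m
throw_B = 292 × sin(21.6°) = 107.5 m
total = 48.16 + 107.5 = 156 m

156 m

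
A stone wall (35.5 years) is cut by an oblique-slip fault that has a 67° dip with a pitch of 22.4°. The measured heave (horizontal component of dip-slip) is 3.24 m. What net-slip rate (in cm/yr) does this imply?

dip-slip = heave / cos(dip) = 3.24 / cos(67°) = 8.292 m
net slip = dip-slip / sin(rake) = 8.292 / sin(22.4°) = 21.76 m
rate = 21.76 m / 35.5 years = 0.613 m/yr = 61.3 cm/yr

61.3 cm/yr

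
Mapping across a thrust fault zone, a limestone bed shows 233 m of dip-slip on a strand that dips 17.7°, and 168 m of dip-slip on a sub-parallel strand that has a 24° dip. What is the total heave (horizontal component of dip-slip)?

375 m

heave_A = 233 × cos(17.7°) = 222 m
heave_B = 168 × cos(24°) = 153.5 m
total = 222 + 153.5 = 375 m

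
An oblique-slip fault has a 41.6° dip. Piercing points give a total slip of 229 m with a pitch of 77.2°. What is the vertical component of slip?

dip-slip = net slip × sin(rake) = 229 m × sin(77.2°) = 223.3 m
throw = dip-slip × sin(dip) = 223.3 × sin(41.6°) = 148 m

148 m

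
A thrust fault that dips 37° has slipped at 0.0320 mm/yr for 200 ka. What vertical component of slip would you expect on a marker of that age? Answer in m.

3.85 m

dip-slip = rate × time = 0.0320 mm/yr × 200 ka = 6.400 m
throw = dip-slip × sin(dip) = 6.400 × sin(37°) = 3.85 m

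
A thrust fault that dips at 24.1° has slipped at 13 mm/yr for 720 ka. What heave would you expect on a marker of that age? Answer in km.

8.54 km

dip-slip = rate × time = 13 mm/yr × 720 ka = 9360 m
heave = dip-slip × cos(dip) = 9360 × cos(24.1°) = 8540 m = 8.54 km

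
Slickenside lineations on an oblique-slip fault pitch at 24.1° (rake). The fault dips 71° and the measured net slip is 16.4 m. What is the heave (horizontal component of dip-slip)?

2.18 m

dip-slip = net slip × sin(rake) = 16.4 m × sin(24.1°) = 6.697 m
heave = dip-slip × cos(dip) = 6.697 × cos(71°) = 2.18 m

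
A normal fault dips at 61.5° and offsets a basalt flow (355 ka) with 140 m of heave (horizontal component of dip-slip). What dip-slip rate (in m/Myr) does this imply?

826 m/Myr

dip-slip = heave / cos(dip) = 140 m / cos(61.5°) = 293.4 m
rate = 293.4 m / 355 ka = 0.000826 m/yr = 826 m/Myr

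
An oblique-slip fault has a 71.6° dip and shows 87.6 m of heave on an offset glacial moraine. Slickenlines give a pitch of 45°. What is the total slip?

dip-slip = heave / cos(dip) = 87.6 / cos(71.6°) = 277.5 m
net slip = dip-slip / sin(rake) = 277.5 / sin(45°) = 392 m

392 m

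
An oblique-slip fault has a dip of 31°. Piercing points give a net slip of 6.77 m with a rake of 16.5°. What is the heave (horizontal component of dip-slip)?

dip-slip = net slip × sin(rake) = 6.77 m × sin(16.5°) = 1.923 m
heave = dip-slip × cos(dip) = 1.923 × cos(31°) = 1.65 m

1.65 m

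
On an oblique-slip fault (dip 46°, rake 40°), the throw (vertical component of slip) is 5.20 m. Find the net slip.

11.2 m

dip-slip = throw / sin(dip) = 5.20 / sin(46°) = 7.229 m
net slip = dip-slip / sin(rake) = 7.229 / sin(40°) = 11.2 m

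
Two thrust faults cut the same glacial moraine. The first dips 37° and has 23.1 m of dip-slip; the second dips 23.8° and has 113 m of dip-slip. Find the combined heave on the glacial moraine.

heave_A = 23.1 × cos(37°) = 18.45 m
heave_B = 113 × cos(23.8°) = 103.4 m
total = 18.45 + 103.4 = 122 m

122 m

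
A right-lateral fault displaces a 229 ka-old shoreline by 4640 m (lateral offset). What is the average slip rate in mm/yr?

20.3 mm/yr

rate = 4640 m / 229 ka = 0.0203 m/yr = 20.3 mm/yr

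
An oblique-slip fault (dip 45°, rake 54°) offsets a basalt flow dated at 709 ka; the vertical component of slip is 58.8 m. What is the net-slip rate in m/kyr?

dip-slip = throw / sin(dip) = 58.8 / sin(45°) = 83.16 m
net slip = dip-slip / sin(rake) = 83.16 / sin(54°) = 102.8 m
rate = 102.8 m / 709 ka = 0.000145 m/yr = 0.145 m/kyr

0.145 m/kyr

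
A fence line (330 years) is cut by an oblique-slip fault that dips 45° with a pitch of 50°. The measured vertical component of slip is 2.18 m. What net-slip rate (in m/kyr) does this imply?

12.2 m/kyr

dip-slip = throw / sin(dip) = 2.18 / sin(45°) = 3.083 m
net slip = dip-slip / sin(rake) = 3.083 / sin(50°) = 4.025 m
rate = 4.025 m / 330 years = 0.0122 m/yr = 12.2 m/kyr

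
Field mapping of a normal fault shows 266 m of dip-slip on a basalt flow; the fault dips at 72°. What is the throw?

throw = dip-slip × sin(dip) = 266 m × sin(72°) = 253 m

253 m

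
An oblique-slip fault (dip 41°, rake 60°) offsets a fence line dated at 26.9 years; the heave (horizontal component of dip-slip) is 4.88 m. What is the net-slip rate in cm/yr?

27.8 cm/yr

dip-slip = heave / cos(dip) = 4.88 / cos(41°) = 6.466 m
net slip = dip-slip / sin(rake) = 6.466 / sin(60°) = 7.466 m
rate = 7.466 m / 26.9 years = 0.278 m/yr = 27.8 cm/yr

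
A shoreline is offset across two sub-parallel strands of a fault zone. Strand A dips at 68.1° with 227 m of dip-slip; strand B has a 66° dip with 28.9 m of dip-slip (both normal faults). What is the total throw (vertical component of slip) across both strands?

237 m

throw_A = 227 × sin(68.1°) = 210.6 m
throw_B = 28.9 × sin(66°) = 26.40 m
total = 210.6 + 26.40 = 237 m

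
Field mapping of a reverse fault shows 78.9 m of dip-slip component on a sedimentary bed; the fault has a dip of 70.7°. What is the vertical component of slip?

74.5 m

throw = dip-slip × sin(dip) = 78.9 m × sin(70.7°) = 74.5 m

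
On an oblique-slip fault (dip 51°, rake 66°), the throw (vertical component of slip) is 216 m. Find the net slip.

304 m

dip-slip = throw / sin(dip) = 216 / sin(51°) = 277.9 m
net slip = dip-slip / sin(rake) = 277.9 / sin(66°) = 304 m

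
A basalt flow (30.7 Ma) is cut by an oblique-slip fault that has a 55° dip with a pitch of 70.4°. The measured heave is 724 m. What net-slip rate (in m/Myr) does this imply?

dip-slip = heave / cos(dip) = 724 / cos(55°) = 1262 m
net slip = dip-slip / sin(rake) = 1262 / sin(70.4°) = 1340 m
rate = 1340 m / 30.7 Ma = 0.0000436 m/yr = 43.6 m/Myr

43.6 m/Myr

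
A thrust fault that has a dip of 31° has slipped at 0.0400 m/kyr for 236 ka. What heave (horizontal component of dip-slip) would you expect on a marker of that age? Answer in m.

8.09 m

dip-slip = rate × time = 0.0400 m/kyr × 236 ka = 9.440 m
heave = dip-slip × cos(dip) = 9.440 × cos(31°) = 8.09 m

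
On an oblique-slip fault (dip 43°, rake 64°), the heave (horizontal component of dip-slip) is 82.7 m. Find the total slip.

126 m

dip-slip = heave / cos(dip) = 82.7 / cos(43°) = 113.1 m
net slip = dip-slip / sin(rake) = 113.1 / sin(64°) = 126 m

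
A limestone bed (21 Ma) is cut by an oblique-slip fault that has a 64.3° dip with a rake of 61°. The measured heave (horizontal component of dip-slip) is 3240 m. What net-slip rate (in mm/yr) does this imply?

0.407 mm/yr

dip-slip = heave / cos(dip) = 3240 / cos(64.3°) = 7471 m
net slip = dip-slip / sin(rake) = 7471 / sin(61°) = 8542 m
rate = 8542 m / 21 Ma = 0.000407 m/yr = 0.407 mm/yr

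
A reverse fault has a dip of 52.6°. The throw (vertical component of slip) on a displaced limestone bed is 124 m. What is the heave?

heave = throw / tan(dip) = 124 / tan(52.6°) = 94.8 m

94.8 m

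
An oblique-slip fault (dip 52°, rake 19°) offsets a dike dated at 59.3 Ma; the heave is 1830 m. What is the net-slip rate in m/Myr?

dip-slip = heave / cos(dip) = 1830 / cos(52°) = 2972 m
net slip = dip-slip / sin(rake) = 2972 / sin(19°) = 9130 m
rate = 9130 m / 59.3 Ma = 0.000154 m/yr = 154 m/Myr

154 m/Myr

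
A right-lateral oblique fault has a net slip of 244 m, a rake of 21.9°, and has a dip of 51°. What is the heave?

57.3 m

dip-slip = net slip × sin(rake) = 244 m × sin(21.9°) = 91.01 m
heave = dip-slip × cos(dip) = 91.01 × cos(51°) = 57.3 m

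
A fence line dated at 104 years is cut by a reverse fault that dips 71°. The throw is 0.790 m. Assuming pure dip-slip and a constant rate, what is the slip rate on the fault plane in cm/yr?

0.803 cm/yr

dip-slip = throw / sin(dip) = 0.790 m / sin(71°) = 0.8355 m
rate = 0.8355 m / 104 years = 0.00803 m/yr = 0.803 cm/yr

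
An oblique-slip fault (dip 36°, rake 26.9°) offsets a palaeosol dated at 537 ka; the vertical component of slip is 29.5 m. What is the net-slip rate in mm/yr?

0.207 mm/yr

dip-slip = throw / sin(dip) = 29.5 / sin(36°) = 50.19 m
net slip = dip-slip / sin(rake) = 50.19 / sin(26.9°) = 110.9 m
rate = 110.9 m / 537 ka = 0.000207 m/yr = 0.207 mm/yr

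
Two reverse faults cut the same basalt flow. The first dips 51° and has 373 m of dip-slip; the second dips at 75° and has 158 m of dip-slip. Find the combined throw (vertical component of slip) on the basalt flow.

442 m

throw_A = 373 × sin(51°) = 289.9 m
throw_B = 158 × sin(75°) = 152.6 m
total = 289.9 + 152.6 = 442 m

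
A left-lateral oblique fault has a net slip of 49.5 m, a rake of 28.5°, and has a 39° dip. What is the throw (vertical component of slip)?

dip-slip = net slip × sin(rake) = 49.5 m × sin(28.5°) = 23.62 m
throw = dip-slip × sin(dip) = 23.62 × sin(39°) = 14.9 m

14.9 m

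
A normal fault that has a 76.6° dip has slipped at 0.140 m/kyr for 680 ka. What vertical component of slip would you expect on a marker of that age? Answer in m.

dip-slip = rate × time = 0.140 m/kyr × 680 ka = 95.20 m
throw = dip-slip × sin(dip) = 95.20 × sin(76.6°) = 92.6 m

92.6 m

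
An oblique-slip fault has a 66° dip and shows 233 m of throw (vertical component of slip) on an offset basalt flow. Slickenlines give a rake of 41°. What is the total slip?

dip-slip = throw / sin(dip) = 233 / sin(66°) = 255.1 m
net slip = dip-slip / sin(rake) = 255.1 / sin(41°) = 389 m

389 m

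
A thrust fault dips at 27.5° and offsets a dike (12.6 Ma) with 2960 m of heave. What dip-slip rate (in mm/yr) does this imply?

0.265 mm/yr

dip-slip = heave / cos(dip) = 2960 m / cos(27.5°) = 3337 m
rate = 3337 m / 12.6 Ma = 0.000265 m/yr = 0.265 mm/yr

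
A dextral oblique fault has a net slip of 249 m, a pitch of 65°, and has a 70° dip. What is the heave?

dip-slip = net slip × sin(rake) = 249 m × sin(65°) = 225.7 m
heave = dip-slip × cos(dip) = 225.7 × cos(70°) = 77.2 m

77.2 m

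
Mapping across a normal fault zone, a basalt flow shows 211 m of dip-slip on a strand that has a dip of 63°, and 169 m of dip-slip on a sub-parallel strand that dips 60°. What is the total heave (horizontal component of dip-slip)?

180 m

heave_A = 211 × cos(63°) = 95.79 m
heave_B = 169 × cos(60°) = 84.50 m
total = 95.79 + 84.50 = 180 m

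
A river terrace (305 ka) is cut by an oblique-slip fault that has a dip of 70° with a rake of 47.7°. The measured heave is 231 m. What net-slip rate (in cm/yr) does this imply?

dip-slip = heave / cos(dip) = 231 / cos(70°) = 675.4 m
net slip = dip-slip / sin(rake) = 675.4 / sin(47.7°) = 913.2 m
rate = 913.2 m / 305 ka = 0.00299 m/yr = 0.299 cm/yr

0.299 cm/yr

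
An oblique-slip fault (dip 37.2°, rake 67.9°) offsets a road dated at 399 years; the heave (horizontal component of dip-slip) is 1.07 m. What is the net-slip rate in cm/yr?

dip-slip = heave / cos(dip) = 1.07 / cos(37.2°) = 1.343 m
net slip = dip-slip / sin(rake) = 1.343 / sin(67.9°) = 1.450 m
rate = 1.450 m / 399 years = 0.00363 m/yr = 0.363 cm/yr

0.363 cm/yr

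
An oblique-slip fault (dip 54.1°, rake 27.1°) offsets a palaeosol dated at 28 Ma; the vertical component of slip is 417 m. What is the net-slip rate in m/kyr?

0.0404 m/kyr

dip-slip = throw / sin(dip) = 417 / sin(54.1°) = 514.8 m
net slip = dip-slip / sin(rake) = 514.8 / sin(27.1°) = 1130 m
rate = 1130 m / 28 Ma = 0.0000404 m/yr = 0.0404 m/kyr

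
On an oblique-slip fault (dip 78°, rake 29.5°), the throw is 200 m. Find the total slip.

dip-slip = throw / sin(dip) = 200 / sin(78°) = 204.5 m
net slip = dip-slip / sin(rake) = 204.5 / sin(29.5°) = 415 m

415 m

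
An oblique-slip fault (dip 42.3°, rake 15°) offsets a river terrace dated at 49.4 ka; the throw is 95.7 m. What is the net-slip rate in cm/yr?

1.11 cm/yr

dip-slip = throw / sin(dip) = 95.7 / sin(42.3°) = 142.2 m
net slip = dip-slip / sin(rake) = 142.2 / sin(15°) = 549.4 m
rate = 549.4 m / 49.4 ka = 0.0111 m/yr = 1.11 cm/yr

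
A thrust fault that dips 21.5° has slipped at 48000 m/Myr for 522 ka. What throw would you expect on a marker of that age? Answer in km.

dip-slip = rate × time = 48000 m/Myr × 522 ka = 25060 m
throw = dip-slip × sin(dip) = 25060 × sin(21.5°) = 9180 m = 9.18 km

9.18 km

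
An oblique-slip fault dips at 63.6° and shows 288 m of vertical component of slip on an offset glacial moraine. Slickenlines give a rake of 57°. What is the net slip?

dip-slip = throw / sin(dip) = 288 / sin(63.6°) = 321.5 m
net slip = dip-slip / sin(rake) = 321.5 / sin(57°) = 383 m

383 m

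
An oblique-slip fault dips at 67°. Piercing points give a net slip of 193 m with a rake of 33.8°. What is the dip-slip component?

dip-slip = net slip × sin(rake) = 193 m × sin(33.8°) = 107 m

107 m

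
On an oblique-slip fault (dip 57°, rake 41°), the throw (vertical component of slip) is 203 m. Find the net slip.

dip-slip = throw / sin(dip) = 203 / sin(57°) = 242 m
net slip = dip-slip / sin(rake) = 242 / sin(41°) = 369 m

369 m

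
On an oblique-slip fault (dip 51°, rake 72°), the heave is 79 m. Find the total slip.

dip-slip = heave / cos(dip) = 79 / cos(51°) = 125.5 m
net slip = dip-slip / sin(rake) = 125.5 / sin(72°) = 132 m

132 m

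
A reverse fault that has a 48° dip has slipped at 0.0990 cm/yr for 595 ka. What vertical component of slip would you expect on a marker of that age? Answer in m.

dip-slip = rate × time = 0.0990 cm/yr × 595 ka = 589 m
throw = dip-slip × sin(dip) = 589 × sin(48°) = 438 m

438 m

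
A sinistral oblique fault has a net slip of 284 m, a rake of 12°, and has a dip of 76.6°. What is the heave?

dip-slip = net slip × sin(rake) = 284 m × sin(12°) = 59.05 m
heave = dip-slip × cos(dip) = 59.05 × cos(76.6°) = 13.7 m

13.7 m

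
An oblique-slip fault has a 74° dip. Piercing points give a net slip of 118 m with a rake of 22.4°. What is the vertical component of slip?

43.2 m

dip-slip = net slip × sin(rake) = 118 m × sin(22.4°) = 44.97 m
throw = dip-slip × sin(dip) = 44.97 × sin(74°) = 43.2 m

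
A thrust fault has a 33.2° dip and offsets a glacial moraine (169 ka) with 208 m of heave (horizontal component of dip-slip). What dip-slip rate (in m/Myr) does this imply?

dip-slip = heave / cos(dip) = 208 m / cos(33.2°) = 248.6 m
rate = 248.6 m / 169 ka = 0.00147 m/yr = 1470 m/Myr

1470 m/Myr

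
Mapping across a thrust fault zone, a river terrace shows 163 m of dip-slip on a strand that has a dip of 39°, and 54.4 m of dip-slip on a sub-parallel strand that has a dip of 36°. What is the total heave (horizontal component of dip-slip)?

heave_A = 163 × cos(39°) = 126.7 m
heave_B = 54.4 × cos(36°) = 44.01 m
total = 126.7 + 44.01 = 171 m

171 m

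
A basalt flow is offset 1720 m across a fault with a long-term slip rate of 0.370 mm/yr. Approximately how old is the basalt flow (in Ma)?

4.65 Ma

age = offset / rate = 1720 m / (0.370 mm/yr) = 4.65e+06 yr = 4.65 Ma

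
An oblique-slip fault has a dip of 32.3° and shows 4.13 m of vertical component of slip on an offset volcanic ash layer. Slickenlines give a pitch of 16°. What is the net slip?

dip-slip = throw / sin(dip) = 4.13 / sin(32.3°) = 7.729 m
net slip = dip-slip / sin(rake) = 7.729 / sin(16°) = 28 m

28 m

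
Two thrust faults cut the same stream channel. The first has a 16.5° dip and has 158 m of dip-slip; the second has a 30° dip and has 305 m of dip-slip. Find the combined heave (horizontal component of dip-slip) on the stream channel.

416 m

heave_A = 158 × cos(16.5°) = 151.5 m
heave_B = 305 × cos(30°) = 264.1 m
total = 151.5 + 264.1 = 416 m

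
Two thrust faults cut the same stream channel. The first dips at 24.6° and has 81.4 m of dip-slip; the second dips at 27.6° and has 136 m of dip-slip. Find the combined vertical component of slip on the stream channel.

throw_A = 81.4 × sin(24.6°) = 33.89 m
throw_B = 136 × sin(27.6°) = 63.01 m
total = 33.89 + 63.01 = 96.9 m

96.9 m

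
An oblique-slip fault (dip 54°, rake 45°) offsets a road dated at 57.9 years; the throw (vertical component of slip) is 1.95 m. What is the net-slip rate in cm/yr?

dip-slip = throw / sin(dip) = 1.95 / sin(54°) = 2.410 m
net slip = dip-slip / sin(rake) = 2.410 / sin(45°) = 3.409 m
rate = 3.409 m / 57.9 years = 0.0589 m/yr = 5.89 cm/yr

5.89 cm/yr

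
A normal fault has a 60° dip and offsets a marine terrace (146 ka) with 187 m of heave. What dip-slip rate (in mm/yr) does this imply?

dip-slip = heave / cos(dip) = 187 m / cos(60°) = 374 m
rate = 374 m / 146 ka = 0.00256 m/yr = 2.56 mm/yr

2.56 mm/yr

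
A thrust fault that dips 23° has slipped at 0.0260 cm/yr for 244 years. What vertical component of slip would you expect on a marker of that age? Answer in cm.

dip-slip = rate × time = 0.0260 cm/yr × 244 years = 0.06344 m
throw = dip-slip × sin(dip) = 0.06344 × sin(23°) = 0.0248 m = 2.48 cm

2.48 cm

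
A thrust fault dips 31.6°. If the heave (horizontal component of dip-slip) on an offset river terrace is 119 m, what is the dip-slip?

140 m

dip-slip = heave / cos(dip) = 119 / cos(31.6°) = 140 m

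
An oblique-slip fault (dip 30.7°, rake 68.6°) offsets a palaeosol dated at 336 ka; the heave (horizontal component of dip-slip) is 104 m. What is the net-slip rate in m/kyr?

dip-slip = heave / cos(dip) = 104 / cos(30.7°) = 121 m
net slip = dip-slip / sin(rake) = 121 / sin(68.6°) = 129.9 m
rate = 129.9 m / 336 ka = 0.000387 m/yr = 0.387 m/kyr

0.387 m/kyr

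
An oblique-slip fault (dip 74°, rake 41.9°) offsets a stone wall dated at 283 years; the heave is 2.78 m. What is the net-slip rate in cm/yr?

dip-slip = heave / cos(dip) = 2.78 / cos(74°) = 10.09 m
net slip = dip-slip / sin(rake) = 10.09 / sin(41.9°) = 15.10 m
rate = 15.10 m / 283 years = 0.0534 m/yr = 5.34 cm/yr

5.34 cm/yr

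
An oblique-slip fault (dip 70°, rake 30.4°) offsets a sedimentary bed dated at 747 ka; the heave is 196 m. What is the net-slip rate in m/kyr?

1.52 m/kyr

dip-slip = heave / cos(dip) = 196 / cos(70°) = 573.1 m
net slip = dip-slip / sin(rake) = 573.1 / sin(30.4°) = 1132 m
rate = 1132 m / 747 ka = 0.00152 m/yr = 1.52 m/kyr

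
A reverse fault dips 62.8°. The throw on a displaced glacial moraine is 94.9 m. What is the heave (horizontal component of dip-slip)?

48.8 m

heave = throw / tan(dip) = 94.9 / tan(62.8°) = 48.8 m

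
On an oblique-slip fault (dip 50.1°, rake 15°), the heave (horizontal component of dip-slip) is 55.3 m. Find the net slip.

333 m

dip-slip = heave / cos(dip) = 55.3 / cos(50.1°) = 86.21 m
net slip = dip-slip / sin(rake) = 86.21 / sin(15°) = 333 m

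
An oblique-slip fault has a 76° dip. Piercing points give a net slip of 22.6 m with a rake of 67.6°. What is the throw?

dip-slip = net slip × sin(rake) = 22.6 m × sin(67.6°) = 20.89 m
throw = dip-slip × sin(dip) = 20.89 × sin(76°) = 20.3 m

20.3 m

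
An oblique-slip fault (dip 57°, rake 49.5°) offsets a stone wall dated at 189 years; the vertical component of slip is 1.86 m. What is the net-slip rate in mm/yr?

15.4 mm/yr

dip-slip = throw / sin(dip) = 1.86 / sin(57°) = 2.218 m
net slip = dip-slip / sin(rake) = 2.218 / sin(49.5°) = 2.917 m
rate = 2.917 m / 189 years = 0.0154 m/yr = 15.4 mm/yr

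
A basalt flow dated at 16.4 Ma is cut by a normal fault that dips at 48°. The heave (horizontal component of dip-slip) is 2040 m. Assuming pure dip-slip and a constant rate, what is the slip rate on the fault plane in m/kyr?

dip-slip = heave / cos(dip) = 2040 m / cos(48°) = 3049 m
rate = 3049 m / 16.4 Ma = 0.000186 m/yr = 0.186 m/kyr

0.186 m/kyr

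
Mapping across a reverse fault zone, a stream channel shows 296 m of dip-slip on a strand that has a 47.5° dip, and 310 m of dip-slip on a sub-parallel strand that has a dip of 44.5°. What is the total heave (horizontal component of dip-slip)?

heave_A = 296 × cos(47.5°) = 200 m
heave_B = 310 × cos(44.5°) = 221.1 m
total = 200 + 221.1 = 421 m

421 m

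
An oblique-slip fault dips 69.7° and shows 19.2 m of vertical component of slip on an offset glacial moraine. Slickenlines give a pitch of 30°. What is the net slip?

40.9 m

dip-slip = throw / sin(dip) = 19.2 / sin(69.7°) = 20.47 m
net slip = dip-slip / sin(rake) = 20.47 / sin(30°) = 40.9 m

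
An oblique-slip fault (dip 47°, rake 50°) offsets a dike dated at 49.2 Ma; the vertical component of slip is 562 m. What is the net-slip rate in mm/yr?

dip-slip = throw / sin(dip) = 562 / sin(47°) = 768.4 m
net slip = dip-slip / sin(rake) = 768.4 / sin(50°) = 1003 m
rate = 1003 m / 49.2 Ma = 0.0000204 m/yr = 0.0204 mm/yr

0.0204 mm/yr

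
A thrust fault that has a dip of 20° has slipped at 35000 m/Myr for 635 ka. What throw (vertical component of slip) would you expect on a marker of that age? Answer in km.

dip-slip = rate × time = 35000 m/Myr × 635 ka = 22230 m
throw = dip-slip × sin(dip) = 22230 × sin(20°) = 7600 m = 7.60 km

7.60 km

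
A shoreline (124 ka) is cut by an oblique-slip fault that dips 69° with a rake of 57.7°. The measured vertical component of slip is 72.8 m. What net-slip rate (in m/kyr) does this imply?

dip-slip = throw / sin(dip) = 72.8 / sin(69°) = 77.98 m
net slip = dip-slip / sin(rake) = 77.98 / sin(57.7°) = 92.25 m
rate = 92.25 m / 124 ka = 0.000744 m/yr = 0.744 m/kyr

0.744 m/kyr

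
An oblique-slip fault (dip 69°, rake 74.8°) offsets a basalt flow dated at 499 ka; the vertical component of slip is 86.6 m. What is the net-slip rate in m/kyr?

0.193 m/kyr

dip-slip = throw / sin(dip) = 86.6 / sin(69°) = 92.76 m
net slip = dip-slip / sin(rake) = 92.76 / sin(74.8°) = 96.12 m
rate = 96.12 m / 499 ka = 0.000193 m/yr = 0.193 m/kyr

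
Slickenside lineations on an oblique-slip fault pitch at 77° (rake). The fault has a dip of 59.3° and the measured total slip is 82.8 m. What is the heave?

dip-slip = net slip × sin(rake) = 82.8 m × sin(77°) = 80.68 m
heave = dip-slip × cos(dip) = 80.68 × cos(59.3°) = 41.2 m

41.2 m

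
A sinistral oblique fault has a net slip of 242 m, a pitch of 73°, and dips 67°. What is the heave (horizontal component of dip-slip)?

90.4 m

dip-slip = net slip × sin(rake) = 242 m × sin(73°) = 231.4 m
heave = dip-slip × cos(dip) = 231.4 × cos(67°) = 90.4 m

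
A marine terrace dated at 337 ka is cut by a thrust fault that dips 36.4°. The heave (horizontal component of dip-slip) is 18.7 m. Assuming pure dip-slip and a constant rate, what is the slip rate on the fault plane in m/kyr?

0.0689 m/kyr

dip-slip = heave / cos(dip) = 18.7 m / cos(36.4°) = 23.23 m
rate = 23.23 m / 337 ka = 0.0000689 m/yr = 0.0689 m/kyr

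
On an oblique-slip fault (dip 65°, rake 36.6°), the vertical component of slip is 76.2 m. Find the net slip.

141 m

dip-slip = throw / sin(dip) = 76.2 / sin(65°) = 84.08 m
net slip = dip-slip / sin(rake) = 84.08 / sin(36.6°) = 141 m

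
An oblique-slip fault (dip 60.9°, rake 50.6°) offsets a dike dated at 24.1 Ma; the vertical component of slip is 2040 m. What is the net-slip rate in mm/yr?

0.125 mm/yr

dip-slip = throw / sin(dip) = 2040 / sin(60.9°) = 2335 m
net slip = dip-slip / sin(rake) = 2335 / sin(50.6°) = 3021 m
rate = 3021 m / 24.1 Ma = 0.000125 m/yr = 0.125 mm/yr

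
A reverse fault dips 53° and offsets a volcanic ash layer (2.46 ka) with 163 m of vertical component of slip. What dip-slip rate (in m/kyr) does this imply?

dip-slip = throw / sin(dip) = 163 m / sin(53°) = 204.1 m
rate = 204.1 m / 2.46 ka = 0.0830 m/yr = 83 m/kyr

83 m/kyr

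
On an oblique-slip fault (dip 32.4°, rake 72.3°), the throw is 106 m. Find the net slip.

dip-slip = throw / sin(dip) = 106 / sin(32.4°) = 197.8 m
net slip = dip-slip / sin(rake) = 197.8 / sin(72.3°) = 208 m

208 m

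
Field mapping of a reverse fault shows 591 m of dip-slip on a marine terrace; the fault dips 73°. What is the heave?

heave = dip-slip × cos(dip) = 591 m × cos(73°) = 173 m

173 m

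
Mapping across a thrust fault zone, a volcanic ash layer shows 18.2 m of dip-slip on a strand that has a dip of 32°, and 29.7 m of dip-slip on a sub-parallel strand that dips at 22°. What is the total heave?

heave_A = 18.2 × cos(32°) = 15.43 m
heave_B = 29.7 × cos(22°) = 27.54 m
total = 15.43 + 27.54 = 43 m

43 m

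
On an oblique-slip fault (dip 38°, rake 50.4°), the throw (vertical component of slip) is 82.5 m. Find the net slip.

dip-slip = throw / sin(dip) = 82.5 / sin(38°) = 134 m
net slip = dip-slip / sin(rake) = 134 / sin(50.4°) = 174 m

174 m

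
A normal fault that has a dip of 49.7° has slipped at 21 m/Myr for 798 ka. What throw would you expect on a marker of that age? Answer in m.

12.8 m

dip-slip = rate × time = 21 m/Myr × 798 ka = 16.76 m
throw = dip-slip × sin(dip) = 16.76 × sin(49.7°) = 12.8 m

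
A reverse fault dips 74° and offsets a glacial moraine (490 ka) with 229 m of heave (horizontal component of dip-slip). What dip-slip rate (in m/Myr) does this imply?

dip-slip = heave / cos(dip) = 229 m / cos(74°) = 830.8 m
rate = 830.8 m / 490 ka = 0.00170 m/yr = 1700 m/Myr

1700 m/Myr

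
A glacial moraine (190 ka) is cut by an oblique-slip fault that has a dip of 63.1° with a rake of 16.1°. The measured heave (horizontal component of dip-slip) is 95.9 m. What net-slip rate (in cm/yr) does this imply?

0.402 cm/yr

dip-slip = heave / cos(dip) = 95.9 / cos(63.1°) = 212 m
net slip = dip-slip / sin(rake) = 212 / sin(16.1°) = 764.3 m
rate = 764.3 m / 190 ka = 0.00402 m/yr = 0.402 cm/yr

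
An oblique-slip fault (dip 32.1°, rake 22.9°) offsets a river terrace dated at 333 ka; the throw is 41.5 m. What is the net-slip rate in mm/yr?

0.603 mm/yr

dip-slip = throw / sin(dip) = 41.5 / sin(32.1°) = 78.10 m
net slip = dip-slip / sin(rake) = 78.10 / sin(22.9°) = 200.7 m
rate = 200.7 m / 333 ka = 0.000603 m/yr = 0.603 mm/yr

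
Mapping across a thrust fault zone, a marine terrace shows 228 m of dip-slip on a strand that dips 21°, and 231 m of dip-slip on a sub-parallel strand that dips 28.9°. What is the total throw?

throw_A = 228 × sin(21°) = 81.71 m
throw_B = 231 × sin(28.9°) = 111.6 m
total = 81.71 + 111.6 = 193 m

193 m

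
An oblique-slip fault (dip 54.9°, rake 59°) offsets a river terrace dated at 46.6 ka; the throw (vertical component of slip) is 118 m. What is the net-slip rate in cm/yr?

0.361 cm/yr

dip-slip = throw / sin(dip) = 118 / sin(54.9°) = 144.2 m
net slip = dip-slip / sin(rake) = 144.2 / sin(59°) = 168.3 m
rate = 168.3 m / 46.6 ka = 0.00361 m/yr = 0.361 cm/yr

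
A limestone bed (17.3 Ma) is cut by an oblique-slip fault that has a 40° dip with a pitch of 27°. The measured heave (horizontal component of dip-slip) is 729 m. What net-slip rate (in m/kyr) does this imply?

dip-slip = heave / cos(dip) = 729 / cos(40°) = 951.6 m
net slip = dip-slip / sin(rake) = 951.6 / sin(27°) = 2096 m
rate = 2096 m / 17.3 Ma = 0.000121 m/yr = 0.121 m/kyr

0.121 m/kyr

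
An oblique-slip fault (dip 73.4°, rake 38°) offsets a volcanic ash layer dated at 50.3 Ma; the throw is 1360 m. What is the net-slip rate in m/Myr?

45.8 m/Myr

dip-slip = throw / sin(dip) = 1360 / sin(73.4°) = 1419 m
net slip = dip-slip / sin(rake) = 1419 / sin(38°) = 2305 m
rate = 2305 m / 50.3 Ma = 0.0000458 m/yr = 45.8 m/Myr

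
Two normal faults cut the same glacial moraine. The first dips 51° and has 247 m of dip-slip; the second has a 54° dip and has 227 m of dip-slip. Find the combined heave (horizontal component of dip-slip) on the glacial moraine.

289 m

heave_A = 247 × cos(51°) = 155.4 m
heave_B = 227 × cos(54°) = 133.4 m
total = 155.4 + 133.4 = 289 m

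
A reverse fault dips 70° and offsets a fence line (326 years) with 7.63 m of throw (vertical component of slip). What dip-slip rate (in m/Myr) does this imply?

dip-slip = throw / sin(dip) = 7.63 m / sin(70°) = 8.120 m
rate = 8.120 m / 326 years = 0.0249 m/yr = 24900 m/Myr

24900 m/Myr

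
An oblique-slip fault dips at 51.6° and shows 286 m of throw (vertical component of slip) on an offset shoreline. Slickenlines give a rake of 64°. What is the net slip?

dip-slip = throw / sin(dip) = 286 / sin(51.6°) = 364.9 m
net slip = dip-slip / sin(rake) = 364.9 / sin(64°) = 406 m

406 m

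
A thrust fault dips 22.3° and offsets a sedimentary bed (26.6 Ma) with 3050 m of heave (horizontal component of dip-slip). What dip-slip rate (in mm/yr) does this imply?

0.124 mm/yr

dip-slip = heave / cos(dip) = 3050 m / cos(22.3°) = 3297 m
rate = 3297 m / 26.6 Ma = 0.000124 m/yr = 0.124 mm/yr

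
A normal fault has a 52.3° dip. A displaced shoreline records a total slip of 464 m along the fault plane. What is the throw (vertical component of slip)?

367 m

throw = dip-slip × sin(dip) = 464 m × sin(52.3°) = 367 m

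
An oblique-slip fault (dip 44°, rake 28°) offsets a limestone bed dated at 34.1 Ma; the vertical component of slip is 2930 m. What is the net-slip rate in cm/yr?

0.0263 cm/yr

dip-slip = throw / sin(dip) = 2930 / sin(44°) = 4218 m
net slip = dip-slip / sin(rake) = 4218 / sin(28°) = 8984 m
rate = 8984 m / 34.1 Ma = 0.000263 m/yr = 0.0263 cm/yr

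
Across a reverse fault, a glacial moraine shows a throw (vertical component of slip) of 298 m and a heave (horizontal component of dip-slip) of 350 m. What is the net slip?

460 m

net slip = √(throw² + heave²) = √(298² + 350²) = 460 m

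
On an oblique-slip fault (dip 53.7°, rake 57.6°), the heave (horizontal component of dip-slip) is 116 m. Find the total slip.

232 m

dip-slip = heave / cos(dip) = 116 / cos(53.7°) = 195.9 m
net slip = dip-slip / sin(rake) = 195.9 / sin(57.6°) = 232 m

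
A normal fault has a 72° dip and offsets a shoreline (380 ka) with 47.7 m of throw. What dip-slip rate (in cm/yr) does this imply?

dip-slip = throw / sin(dip) = 47.7 m / sin(72°) = 50.15 m
rate = 50.15 m / 380 ka = 0.000132 m/yr = 0.0132 cm/yr

0.0132 cm/yr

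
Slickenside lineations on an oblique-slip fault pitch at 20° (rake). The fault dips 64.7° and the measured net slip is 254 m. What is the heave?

37.1 m

dip-slip = net slip × sin(rake) = 254 m × sin(20°) = 86.87 m
heave = dip-slip × cos(dip) = 86.87 × cos(64.7°) = 37.1 m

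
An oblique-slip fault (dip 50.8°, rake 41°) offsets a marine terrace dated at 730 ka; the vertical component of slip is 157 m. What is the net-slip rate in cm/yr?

0.0423 cm/yr

dip-slip = throw / sin(dip) = 157 / sin(50.8°) = 202.6 m
net slip = dip-slip / sin(rake) = 202.6 / sin(41°) = 308.8 m
rate = 308.8 m / 730 ka = 0.000423 m/yr = 0.0423 cm/yr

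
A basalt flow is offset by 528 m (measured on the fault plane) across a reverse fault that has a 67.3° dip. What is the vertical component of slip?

487 m

throw = dip-slip × sin(dip) = 528 m × sin(67.3°) = 487 m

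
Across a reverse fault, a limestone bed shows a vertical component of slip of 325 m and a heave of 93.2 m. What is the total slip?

338 m

net slip = √(throw² + heave²) = √(325² + 93.2²) = 338 m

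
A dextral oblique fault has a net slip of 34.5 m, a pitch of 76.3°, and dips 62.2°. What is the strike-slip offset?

8.17 m

strike-slip = net slip × cos(rake) = 34.5 m × cos(76.3°) = 8.17 m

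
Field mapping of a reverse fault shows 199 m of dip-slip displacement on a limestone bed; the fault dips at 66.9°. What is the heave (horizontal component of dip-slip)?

heave = dip-slip × cos(dip) = 199 m × cos(66.9°) = 78.1 m

78.1 m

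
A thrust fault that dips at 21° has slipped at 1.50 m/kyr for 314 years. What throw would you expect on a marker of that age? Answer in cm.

dip-slip = rate × time = 1.50 m/kyr × 314 years = 0.4710 m
throw = dip-slip × sin(dip) = 0.4710 × sin(21°) = 0.169 m = 16.9 cm

16.9 cm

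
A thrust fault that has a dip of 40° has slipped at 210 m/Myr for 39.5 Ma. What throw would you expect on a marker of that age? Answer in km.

5.33 km

dip-slip = rate × time = 210 m/Myr × 39.5 Ma = 8295 m
throw = dip-slip × sin(dip) = 8295 × sin(40°) = 5330 m = 5.33 km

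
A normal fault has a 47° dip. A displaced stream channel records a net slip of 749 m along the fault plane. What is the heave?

heave = dip-slip × cos(dip) = 749 m × cos(47°) = 511 m

511 m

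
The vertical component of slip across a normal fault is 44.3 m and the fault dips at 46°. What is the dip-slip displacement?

61.6 m

dip-slip = throw / sin(dip) = 44.3 / sin(46°) = 61.6 m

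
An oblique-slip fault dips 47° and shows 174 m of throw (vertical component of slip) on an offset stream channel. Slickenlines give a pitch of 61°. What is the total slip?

272 m

dip-slip = throw / sin(dip) = 174 / sin(47°) = 237.9 m
net slip = dip-slip / sin(rake) = 237.9 / sin(61°) = 272 m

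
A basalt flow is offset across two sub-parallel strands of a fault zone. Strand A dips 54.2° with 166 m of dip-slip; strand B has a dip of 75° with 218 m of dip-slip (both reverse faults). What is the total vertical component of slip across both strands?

throw_A = 166 × sin(54.2°) = 134.6 m
throw_B = 218 × sin(75°) = 210.6 m
total = 134.6 + 210.6 = 345 m

345 m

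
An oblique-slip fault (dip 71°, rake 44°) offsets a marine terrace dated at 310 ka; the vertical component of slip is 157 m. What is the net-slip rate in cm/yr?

dip-slip = throw / sin(dip) = 157 / sin(71°) = 166 m
net slip = dip-slip / sin(rake) = 166 / sin(44°) = 239 m
rate = 239 m / 310 ka = 0.000771 m/yr = 0.0771 cm/yr

0.0771 cm/yr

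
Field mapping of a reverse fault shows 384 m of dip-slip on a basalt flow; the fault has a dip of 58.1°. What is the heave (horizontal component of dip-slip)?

203 m

heave = dip-slip × cos(dip) = 384 m × cos(58.1°) = 203 m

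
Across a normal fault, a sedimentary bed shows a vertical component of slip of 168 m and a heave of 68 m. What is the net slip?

net slip = √(throw² + heave²) = √(168² + 68²) = 181 m

181 m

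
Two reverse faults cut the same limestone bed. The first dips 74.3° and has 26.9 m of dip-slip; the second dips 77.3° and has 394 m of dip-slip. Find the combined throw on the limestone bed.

throw_A = 26.9 × sin(74.3°) = 25.90 m
throw_B = 394 × sin(77.3°) = 384.4 m
total = 25.90 + 384.4 = 410 m

410 m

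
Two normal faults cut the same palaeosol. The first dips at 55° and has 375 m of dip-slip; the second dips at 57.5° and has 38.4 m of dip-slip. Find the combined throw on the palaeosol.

throw_A = 375 × sin(55°) = 307.2 m
throw_B = 38.4 × sin(57.5°) = 32.39 m
total = 307.2 + 32.39 = 340 m

340 m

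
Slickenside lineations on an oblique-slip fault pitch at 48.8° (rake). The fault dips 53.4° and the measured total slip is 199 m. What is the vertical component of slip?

120 m

dip-slip = net slip × sin(rake) = 199 m × sin(48.8°) = 149.7 m
throw = dip-slip × sin(dip) = 149.7 × sin(53.4°) = 120 m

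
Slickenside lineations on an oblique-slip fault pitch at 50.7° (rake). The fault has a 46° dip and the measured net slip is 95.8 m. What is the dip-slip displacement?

dip-slip = net slip × sin(rake) = 95.8 m × sin(50.7°) = 74.1 m

74.1 m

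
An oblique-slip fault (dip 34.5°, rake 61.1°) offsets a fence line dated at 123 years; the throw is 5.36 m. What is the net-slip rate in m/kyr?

dip-slip = throw / sin(dip) = 5.36 / sin(34.5°) = 9.463 m
net slip = dip-slip / sin(rake) = 9.463 / sin(61.1°) = 10.81 m
rate = 10.81 m / 123 years = 0.0879 m/yr = 87.9 m/kyr

87.9 m/kyr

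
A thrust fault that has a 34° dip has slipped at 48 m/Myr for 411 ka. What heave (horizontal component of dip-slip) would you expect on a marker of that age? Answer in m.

16.4 m

dip-slip = rate × time = 48 m/Myr × 411 ka = 19.73 m
heave = dip-slip × cos(dip) = 19.73 × cos(34°) = 16.4 m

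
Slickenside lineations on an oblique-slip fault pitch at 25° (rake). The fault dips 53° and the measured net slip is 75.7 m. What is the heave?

dip-slip = net slip × sin(rake) = 75.7 m × sin(25°) = 31.99 m
heave = dip-slip × cos(dip) = 31.99 × cos(53°) = 19.3 m

19.3 m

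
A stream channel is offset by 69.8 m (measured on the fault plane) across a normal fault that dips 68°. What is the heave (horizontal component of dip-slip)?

heave = dip-slip × cos(dip) = 69.8 m × cos(68°) = 26.1 m

26.1 m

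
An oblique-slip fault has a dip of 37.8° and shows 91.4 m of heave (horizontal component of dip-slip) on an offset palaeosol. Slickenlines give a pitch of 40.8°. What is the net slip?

177 m

dip-slip = heave / cos(dip) = 91.4 / cos(37.8°) = 115.7 m
net slip = dip-slip / sin(rake) = 115.7 / sin(40.8°) = 177 m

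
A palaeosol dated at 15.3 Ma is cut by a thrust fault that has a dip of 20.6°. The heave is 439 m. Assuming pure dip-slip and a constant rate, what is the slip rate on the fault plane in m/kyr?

dip-slip = heave / cos(dip) = 439 m / cos(20.6°) = 469 m
rate = 469 m / 15.3 Ma = 0.0000307 m/yr = 0.0307 m/kyr

0.0307 m/kyr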